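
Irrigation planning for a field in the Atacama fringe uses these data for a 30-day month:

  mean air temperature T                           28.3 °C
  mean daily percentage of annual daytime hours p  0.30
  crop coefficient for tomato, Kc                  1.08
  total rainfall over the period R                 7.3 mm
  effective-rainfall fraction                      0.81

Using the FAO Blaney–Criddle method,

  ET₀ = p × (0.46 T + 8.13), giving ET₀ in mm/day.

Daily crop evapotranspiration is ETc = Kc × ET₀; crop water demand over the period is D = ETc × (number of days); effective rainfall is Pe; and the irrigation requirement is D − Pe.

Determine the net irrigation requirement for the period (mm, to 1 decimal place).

ET₀ = 0.30 × (0.46 × 28.3 + 8.13) = 0.30 × 21.148 = 6.3444 mm/d
ETc = Kc × ET₀ = 1.08 × 6.3444 = 6.8520 mm/d
Crop demand D = ETc × 30 d = 6.8520 × 30 = 205.560 mm
Pe = 0.81 × 7.3 = 5.913 mm
D − Pe = 205.560 − 5.913 = 199.647 mm

199.6 mm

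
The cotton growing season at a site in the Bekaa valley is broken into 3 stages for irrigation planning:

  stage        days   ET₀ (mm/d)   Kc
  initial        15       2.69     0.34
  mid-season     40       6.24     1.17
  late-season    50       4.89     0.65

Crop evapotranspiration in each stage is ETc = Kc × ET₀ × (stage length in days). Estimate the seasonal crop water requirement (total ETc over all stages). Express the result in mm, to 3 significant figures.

initial: 0.34 × 2.69 × 15 = 13.72 mm
mid-season: 1.17 × 6.24 × 40 = 292.03 mm
late-season: 0.65 × 4.89 × 50 = 158.93 mm
Seasonal total = 464.68 mm

465 mm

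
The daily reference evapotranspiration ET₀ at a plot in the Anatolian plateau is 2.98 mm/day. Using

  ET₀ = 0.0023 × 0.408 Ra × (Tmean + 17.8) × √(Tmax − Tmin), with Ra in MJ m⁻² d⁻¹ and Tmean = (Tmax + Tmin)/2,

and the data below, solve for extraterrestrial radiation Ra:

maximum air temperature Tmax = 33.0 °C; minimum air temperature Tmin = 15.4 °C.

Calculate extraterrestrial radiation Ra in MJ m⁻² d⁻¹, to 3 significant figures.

18.0 MJ m⁻² d⁻¹

Tmean = (33.0+15.4)/2 = 24.20 °C; ΔT = 17.6
Ra = ET₀ / [0.0023 × 0.408 × (Tmean+17.8) × √ΔT]
   = 2.98 / (0.0023 × 0.408 × 42.00 × 4.1952) = 18.023 MJ m⁻² d⁻¹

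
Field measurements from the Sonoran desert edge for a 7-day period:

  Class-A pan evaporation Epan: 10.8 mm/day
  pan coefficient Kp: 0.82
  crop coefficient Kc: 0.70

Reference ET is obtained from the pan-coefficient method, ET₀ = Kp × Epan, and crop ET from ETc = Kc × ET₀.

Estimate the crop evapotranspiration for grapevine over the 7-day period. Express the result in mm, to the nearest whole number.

43 mm

ET₀ = 0.82 × 10.8 = 8.8560 mm/d
ETc = Kc × ET₀ = 0.70 × 8.8560 = 6.1992 mm/d
Over 7 days: 6.1992 × 7 = 43.394 mm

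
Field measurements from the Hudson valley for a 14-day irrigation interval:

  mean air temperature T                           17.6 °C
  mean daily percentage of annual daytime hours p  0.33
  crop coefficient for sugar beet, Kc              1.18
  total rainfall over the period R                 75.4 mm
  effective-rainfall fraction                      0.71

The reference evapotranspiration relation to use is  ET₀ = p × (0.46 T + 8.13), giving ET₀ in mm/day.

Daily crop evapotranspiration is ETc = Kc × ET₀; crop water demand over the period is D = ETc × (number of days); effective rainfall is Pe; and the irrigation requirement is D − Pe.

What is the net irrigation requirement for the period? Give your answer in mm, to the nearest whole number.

ET₀ = 0.33 × (0.46 × 17.6 + 8.13) = 0.33 × 16.226 = 5.3546 mm/d
ETc = Kc × ET₀ = 1.18 × 5.3546 = 6.3184 mm/d
Crop demand D = ETc × 14 d = 6.3184 × 14 = 88.458 mm
Pe = 0.71 × 75.4 = 53.534 mm
D − Pe = 88.458 − 53.534 = 34.924 mm

35 mm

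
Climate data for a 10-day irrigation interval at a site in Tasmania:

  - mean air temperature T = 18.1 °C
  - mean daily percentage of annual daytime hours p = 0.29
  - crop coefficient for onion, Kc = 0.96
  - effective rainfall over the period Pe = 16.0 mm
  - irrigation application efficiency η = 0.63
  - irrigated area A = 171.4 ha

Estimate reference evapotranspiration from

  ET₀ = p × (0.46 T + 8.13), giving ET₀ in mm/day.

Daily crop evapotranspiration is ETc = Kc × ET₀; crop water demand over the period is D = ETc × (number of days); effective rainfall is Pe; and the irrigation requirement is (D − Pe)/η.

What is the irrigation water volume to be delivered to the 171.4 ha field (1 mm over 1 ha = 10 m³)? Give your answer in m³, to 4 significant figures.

ET₀ = 0.29 × (0.46 × 18.1 + 8.13) = 0.29 × 16.456 = 4.7722 mm/d
ETc = Kc × ET₀ = 0.96 × 4.7722 = 4.5813 mm/d
Crop demand D = ETc × 10 d = 4.5813 × 10 = 45.813 mm
D − Pe = 45.813 − 16.0 = 29.813 mm
Gross irrigation = 29.813 / 0.63 = 47.322 mm
Volume = 47.322 mm × 171.4 ha × 10 = 81109.9 m³

81110 m³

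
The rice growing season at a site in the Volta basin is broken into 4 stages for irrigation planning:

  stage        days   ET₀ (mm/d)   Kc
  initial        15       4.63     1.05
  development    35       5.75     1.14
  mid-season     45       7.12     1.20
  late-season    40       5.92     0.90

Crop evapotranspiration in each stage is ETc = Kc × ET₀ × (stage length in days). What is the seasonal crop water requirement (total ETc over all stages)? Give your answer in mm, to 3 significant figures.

initial: 1.05 × 4.63 × 15 = 72.92 mm
development: 1.14 × 5.75 × 35 = 229.43 mm
mid-season: 1.20 × 7.12 × 45 = 384.48 mm
late-season: 0.90 × 5.92 × 40 = 213.12 mm
Seasonal total = 899.95 mm

900 mm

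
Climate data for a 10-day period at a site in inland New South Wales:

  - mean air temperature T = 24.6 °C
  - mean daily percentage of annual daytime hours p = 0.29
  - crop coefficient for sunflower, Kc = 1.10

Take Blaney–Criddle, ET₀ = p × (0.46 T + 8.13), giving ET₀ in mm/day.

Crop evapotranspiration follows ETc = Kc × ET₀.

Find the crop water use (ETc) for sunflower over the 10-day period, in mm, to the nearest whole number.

ET₀ = 0.29 × (0.46 × 24.6 + 8.13) = 0.29 × 19.446 = 5.6393 mm/d
ETc = Kc × ET₀ = 1.10 × 5.6393 = 6.2032 mm/d
Over 10 days: 6.2032 × 10 = 62.032 mm

62 mm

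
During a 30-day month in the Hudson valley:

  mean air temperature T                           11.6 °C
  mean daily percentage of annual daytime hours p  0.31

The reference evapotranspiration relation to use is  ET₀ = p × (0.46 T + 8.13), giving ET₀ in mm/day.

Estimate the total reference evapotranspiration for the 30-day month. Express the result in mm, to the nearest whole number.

ET₀ = 0.31 × (0.46 × 11.6 + 8.13) = 0.31 × 13.466 = 4.1745 mm/d
Monthly total = 4.1745 × 30 = 125.235 mm

125 mm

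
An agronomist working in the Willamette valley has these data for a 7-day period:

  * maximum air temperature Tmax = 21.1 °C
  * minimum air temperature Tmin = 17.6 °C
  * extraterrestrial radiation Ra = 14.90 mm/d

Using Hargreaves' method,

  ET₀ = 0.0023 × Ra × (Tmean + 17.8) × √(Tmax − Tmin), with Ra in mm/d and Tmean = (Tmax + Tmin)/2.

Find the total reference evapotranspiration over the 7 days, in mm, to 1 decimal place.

Tmean = (21.1 + 17.6)/2 = 19.35 °C
ET₀ = 0.0023 × 14.90 × (19.35 + 17.8) × √3.5 = 0.0023 × 14.90 × 37.15 × 1.8708 = 2.3818 mm/d
Over 7 days: 2.3818 × 7 = 16.673 mm

16.7 mm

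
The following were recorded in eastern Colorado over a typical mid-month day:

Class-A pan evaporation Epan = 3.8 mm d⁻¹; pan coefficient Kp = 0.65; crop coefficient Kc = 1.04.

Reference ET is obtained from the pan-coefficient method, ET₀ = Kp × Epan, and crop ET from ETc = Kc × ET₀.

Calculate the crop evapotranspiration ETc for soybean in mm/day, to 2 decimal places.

2.57 mm/day

ET₀ = 0.65 × 3.8 = 2.4700 mm/d
ETc = Kc × ET₀ = 1.04 × 2.4700 = 2.5688 mm/d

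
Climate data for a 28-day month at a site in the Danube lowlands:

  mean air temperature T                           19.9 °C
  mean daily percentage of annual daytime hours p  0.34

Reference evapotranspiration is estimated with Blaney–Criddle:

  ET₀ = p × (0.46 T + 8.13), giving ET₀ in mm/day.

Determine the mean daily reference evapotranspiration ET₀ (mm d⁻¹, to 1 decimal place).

5.9 mm d⁻¹

ET₀ = 0.34 × (0.46 × 19.9 + 8.13) = 0.34 × 17.284 = 5.8766 mm/d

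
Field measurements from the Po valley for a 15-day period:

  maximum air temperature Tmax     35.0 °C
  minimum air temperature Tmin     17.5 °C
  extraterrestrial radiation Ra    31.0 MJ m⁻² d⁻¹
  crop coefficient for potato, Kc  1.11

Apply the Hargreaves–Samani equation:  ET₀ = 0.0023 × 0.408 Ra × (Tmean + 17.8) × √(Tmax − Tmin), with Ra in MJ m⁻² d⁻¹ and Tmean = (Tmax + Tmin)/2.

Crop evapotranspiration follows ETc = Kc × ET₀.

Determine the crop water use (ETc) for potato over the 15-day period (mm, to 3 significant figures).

Tmean = (35.0 + 17.5)/2 = 26.25 °C
0.408 Ra = 0.408 × 31.0 = 12.6480 mm/d equivalent
ET₀ = 0.0023 × 12.6480 × (26.25 + 17.8) × √17.5 = 0.0023 × 12.6480 × 44.05 × 4.1833 = 5.3606 mm/d
ETc = Kc × ET₀ = 1.11 × 5.3606 = 5.9503 mm/d
Over 15 days: 5.9503 × 15 = 89.255 mm

89.3 mm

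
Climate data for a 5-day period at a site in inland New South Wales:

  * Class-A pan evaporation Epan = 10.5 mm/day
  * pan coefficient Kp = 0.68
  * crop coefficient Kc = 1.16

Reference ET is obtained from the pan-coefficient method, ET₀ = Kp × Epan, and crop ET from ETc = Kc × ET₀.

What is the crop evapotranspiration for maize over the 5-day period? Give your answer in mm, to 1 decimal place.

ET₀ = 0.68 × 10.5 = 7.1400 mm/d
ETc = Kc × ET₀ = 1.16 × 7.1400 = 8.2824 mm/d
Over 5 days: 8.2824 × 5 = 41.412 mm

41.4 mm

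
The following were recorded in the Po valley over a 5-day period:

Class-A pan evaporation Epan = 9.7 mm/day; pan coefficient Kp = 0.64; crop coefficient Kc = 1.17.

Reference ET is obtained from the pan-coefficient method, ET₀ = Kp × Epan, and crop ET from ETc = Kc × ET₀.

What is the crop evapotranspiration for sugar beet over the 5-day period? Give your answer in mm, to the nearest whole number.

ET₀ = 0.64 × 9.7 = 6.2080 mm/d
ETc = Kc × ET₀ = 1.17 × 6.2080 = 7.2634 mm/d
Over 5 days: 7.2634 × 5 = 36.317 mm

36 mm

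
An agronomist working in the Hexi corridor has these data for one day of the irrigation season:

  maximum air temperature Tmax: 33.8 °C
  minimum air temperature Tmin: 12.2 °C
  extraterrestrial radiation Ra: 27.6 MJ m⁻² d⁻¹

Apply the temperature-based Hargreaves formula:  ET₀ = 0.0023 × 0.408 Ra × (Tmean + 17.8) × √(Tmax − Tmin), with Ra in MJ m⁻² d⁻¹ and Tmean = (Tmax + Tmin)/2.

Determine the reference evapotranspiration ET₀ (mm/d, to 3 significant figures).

Tmean = (33.8 + 12.2)/2 = 23.00 °C
0.408 Ra = 0.408 × 27.6 = 11.2608 mm/d equivalent
ET₀ = 0.0023 × 11.2608 × (23.00 + 17.8) × √21.6 = 0.0023 × 11.2608 × 40.80 × 4.6476 = 4.9112 mm/d

4.91 mm/d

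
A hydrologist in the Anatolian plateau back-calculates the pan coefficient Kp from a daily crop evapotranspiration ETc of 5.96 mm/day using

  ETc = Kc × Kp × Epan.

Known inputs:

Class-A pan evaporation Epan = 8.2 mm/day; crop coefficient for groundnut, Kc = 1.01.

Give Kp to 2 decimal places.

0.72

ETc = Kc × Kp × Epan  ⇒  Kp = ETc / (Kc × Epan)
Kp = 5.96 / (1.01 × 8.2) = 5.96 / 8.282 = 0.7196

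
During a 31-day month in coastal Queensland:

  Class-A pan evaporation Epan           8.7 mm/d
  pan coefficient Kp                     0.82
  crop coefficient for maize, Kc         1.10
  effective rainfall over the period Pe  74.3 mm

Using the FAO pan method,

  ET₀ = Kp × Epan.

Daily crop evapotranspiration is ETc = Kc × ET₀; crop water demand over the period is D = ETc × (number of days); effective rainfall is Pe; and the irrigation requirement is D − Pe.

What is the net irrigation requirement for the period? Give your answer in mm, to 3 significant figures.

169 mm

ET₀ = 0.82 × 8.7 = 7.1340 mm/d
ETc = Kc × ET₀ = 1.10 × 7.1340 = 7.8474 mm/d
Crop demand D = ETc × 31 d = 7.8474 × 31 = 243.269 mm
D − Pe = 243.269 − 74.3 = 168.969 mm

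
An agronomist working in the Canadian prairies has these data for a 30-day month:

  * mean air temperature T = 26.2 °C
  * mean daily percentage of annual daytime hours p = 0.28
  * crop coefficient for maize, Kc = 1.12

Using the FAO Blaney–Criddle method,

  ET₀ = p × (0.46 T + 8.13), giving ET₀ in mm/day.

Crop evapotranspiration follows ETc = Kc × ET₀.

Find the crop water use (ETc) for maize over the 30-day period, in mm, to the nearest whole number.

ET₀ = 0.28 × (0.46 × 26.2 + 8.13) = 0.28 × 20.182 = 5.6510 mm/d
ETc = Kc × ET₀ = 1.12 × 5.6510 = 6.3291 mm/d
Over 30 days: 6.3291 × 30 = 189.873 mm

190 mm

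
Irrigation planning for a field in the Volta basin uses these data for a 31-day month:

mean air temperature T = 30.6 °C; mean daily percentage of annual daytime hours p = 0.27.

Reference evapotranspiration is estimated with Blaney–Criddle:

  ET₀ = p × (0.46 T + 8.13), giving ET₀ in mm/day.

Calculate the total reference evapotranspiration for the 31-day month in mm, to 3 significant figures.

186 mm

ET₀ = 0.27 × (0.46 × 30.6 + 8.13) = 0.27 × 22.206 = 5.9956 mm/d
Monthly total = 5.9956 × 31 = 185.864 mm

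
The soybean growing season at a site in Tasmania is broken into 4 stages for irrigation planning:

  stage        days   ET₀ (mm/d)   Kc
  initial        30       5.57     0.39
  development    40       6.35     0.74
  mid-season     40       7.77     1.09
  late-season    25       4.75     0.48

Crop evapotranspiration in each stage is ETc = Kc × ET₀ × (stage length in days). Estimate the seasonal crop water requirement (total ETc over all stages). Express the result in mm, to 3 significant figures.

initial: 0.39 × 5.57 × 30 = 65.17 mm
development: 0.74 × 6.35 × 40 = 187.96 mm
mid-season: 1.09 × 7.77 × 40 = 338.77 mm
late-season: 0.48 × 4.75 × 25 = 57.00 mm
Seasonal total = 648.90 mm

649 mm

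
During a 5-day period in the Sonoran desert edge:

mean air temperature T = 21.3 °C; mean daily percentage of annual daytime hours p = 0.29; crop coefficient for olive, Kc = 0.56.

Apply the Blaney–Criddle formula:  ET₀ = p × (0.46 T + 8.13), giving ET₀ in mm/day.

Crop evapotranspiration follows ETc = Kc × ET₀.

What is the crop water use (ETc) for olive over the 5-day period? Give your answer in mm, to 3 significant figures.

14.6 mm

ET₀ = 0.29 × (0.46 × 21.3 + 8.13) = 0.29 × 17.928 = 5.1991 mm/d
ETc = Kc × ET₀ = 0.56 × 5.1991 = 2.9115 mm/d
Over 5 days: 2.9115 × 5 = 14.558 mm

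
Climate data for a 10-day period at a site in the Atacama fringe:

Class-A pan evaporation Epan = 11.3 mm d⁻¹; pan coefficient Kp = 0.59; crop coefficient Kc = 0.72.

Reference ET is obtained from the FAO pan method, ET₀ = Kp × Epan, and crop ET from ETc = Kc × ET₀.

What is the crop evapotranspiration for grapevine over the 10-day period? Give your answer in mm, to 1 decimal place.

48.0 mm

ET₀ = 0.59 × 11.3 = 6.6670 mm/d
ETc = Kc × ET₀ = 0.72 × 6.6670 = 4.8002 mm/d
Over 10 days: 4.8002 × 10 = 48.002 mm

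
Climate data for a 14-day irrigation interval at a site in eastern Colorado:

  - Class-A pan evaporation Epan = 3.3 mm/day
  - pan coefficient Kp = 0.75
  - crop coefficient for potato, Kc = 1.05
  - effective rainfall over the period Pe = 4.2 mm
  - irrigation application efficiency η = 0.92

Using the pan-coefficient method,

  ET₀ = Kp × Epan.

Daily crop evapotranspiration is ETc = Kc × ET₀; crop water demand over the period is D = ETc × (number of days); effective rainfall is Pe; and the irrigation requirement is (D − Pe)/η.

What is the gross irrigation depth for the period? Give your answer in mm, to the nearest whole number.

35 mm

ET₀ = 0.75 × 3.3 = 2.4750 mm/d
ETc = Kc × ET₀ = 1.05 × 2.4750 = 2.5988 mm/d
Crop demand D = ETc × 14 d = 2.5988 × 14 = 36.383 mm
D − Pe = 36.383 − 4.2 = 32.183 mm
Gross irrigation = 32.183 / 0.92 = 34.982 mm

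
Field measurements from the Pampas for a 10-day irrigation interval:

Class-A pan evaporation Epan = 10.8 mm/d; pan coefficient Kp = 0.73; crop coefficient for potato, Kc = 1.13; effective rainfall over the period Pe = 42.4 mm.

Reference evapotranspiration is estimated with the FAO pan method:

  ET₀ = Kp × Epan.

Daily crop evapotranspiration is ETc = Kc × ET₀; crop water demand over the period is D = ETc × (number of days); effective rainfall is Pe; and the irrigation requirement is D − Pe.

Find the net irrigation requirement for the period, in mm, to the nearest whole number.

ET₀ = 0.73 × 10.8 = 7.8840 mm/d
ETc = Kc × ET₀ = 1.13 × 7.8840 = 8.9089 mm/d
Crop demand D = ETc × 10 d = 8.9089 × 10 = 89.089 mm
D − Pe = 89.089 − 42.4 = 46.689 mm

47 mm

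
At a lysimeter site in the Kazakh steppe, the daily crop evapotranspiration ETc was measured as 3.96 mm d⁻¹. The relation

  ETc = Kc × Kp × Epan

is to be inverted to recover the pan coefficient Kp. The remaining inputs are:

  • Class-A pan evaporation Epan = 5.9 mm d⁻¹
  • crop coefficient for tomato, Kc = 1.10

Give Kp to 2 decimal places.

0.61

ETc = Kc × Kp × Epan  ⇒  Kp = ETc / (Kc × Epan)
Kp = 3.96 / (1.10 × 5.9) = 3.96 / 6.490 = 0.6102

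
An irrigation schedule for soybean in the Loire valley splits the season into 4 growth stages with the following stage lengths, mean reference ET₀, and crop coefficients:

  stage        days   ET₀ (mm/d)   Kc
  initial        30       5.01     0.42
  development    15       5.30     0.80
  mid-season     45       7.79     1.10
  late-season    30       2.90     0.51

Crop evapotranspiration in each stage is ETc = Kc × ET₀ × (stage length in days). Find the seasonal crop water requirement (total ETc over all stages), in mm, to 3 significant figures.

initial: 0.42 × 5.01 × 30 = 63.13 mm
development: 0.80 × 5.30 × 15 = 63.60 mm
mid-season: 1.10 × 7.79 × 45 = 385.61 mm
late-season: 0.51 × 2.90 × 30 = 44.37 mm
Seasonal total = 556.71 mm

557 mm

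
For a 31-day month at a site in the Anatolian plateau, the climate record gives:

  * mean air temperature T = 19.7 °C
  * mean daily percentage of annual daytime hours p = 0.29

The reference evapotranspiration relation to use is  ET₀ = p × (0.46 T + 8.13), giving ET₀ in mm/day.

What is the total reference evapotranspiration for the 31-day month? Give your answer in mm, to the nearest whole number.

155 mm

ET₀ = 0.29 × (0.46 × 19.7 + 8.13) = 0.29 × 17.192 = 4.9857 mm/d
Monthly total = 4.9857 × 31 = 154.557 mm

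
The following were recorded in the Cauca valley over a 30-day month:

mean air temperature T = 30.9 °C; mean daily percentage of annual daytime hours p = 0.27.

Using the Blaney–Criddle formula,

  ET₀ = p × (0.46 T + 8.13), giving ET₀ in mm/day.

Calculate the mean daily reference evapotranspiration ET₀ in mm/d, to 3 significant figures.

ET₀ = 0.27 × (0.46 × 30.9 + 8.13) = 0.27 × 22.344 = 6.0329 mm/d

6.03 mm/d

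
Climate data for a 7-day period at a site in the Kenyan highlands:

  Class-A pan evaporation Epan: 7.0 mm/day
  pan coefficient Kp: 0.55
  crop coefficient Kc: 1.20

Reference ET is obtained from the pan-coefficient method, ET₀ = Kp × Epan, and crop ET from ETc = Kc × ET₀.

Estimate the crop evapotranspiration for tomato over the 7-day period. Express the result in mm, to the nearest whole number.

ET₀ = 0.55 × 7.0 = 3.8500 mm/d
ETc = Kc × ET₀ = 1.20 × 3.8500 = 4.6200 mm/d
Over 7 days: 4.6200 × 7 = 32.340 mm

32 mm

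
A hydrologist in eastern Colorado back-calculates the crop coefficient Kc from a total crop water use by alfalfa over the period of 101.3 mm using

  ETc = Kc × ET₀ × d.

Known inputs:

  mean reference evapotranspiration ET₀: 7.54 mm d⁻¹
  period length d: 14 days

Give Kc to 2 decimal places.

0.96

ETc = Kc × ET₀ × d  ⇒  Kc = ETc / (ET₀ × d)
Kc = 101.3 / (7.54 × 14) = 101.3 / 105.56 = 0.9596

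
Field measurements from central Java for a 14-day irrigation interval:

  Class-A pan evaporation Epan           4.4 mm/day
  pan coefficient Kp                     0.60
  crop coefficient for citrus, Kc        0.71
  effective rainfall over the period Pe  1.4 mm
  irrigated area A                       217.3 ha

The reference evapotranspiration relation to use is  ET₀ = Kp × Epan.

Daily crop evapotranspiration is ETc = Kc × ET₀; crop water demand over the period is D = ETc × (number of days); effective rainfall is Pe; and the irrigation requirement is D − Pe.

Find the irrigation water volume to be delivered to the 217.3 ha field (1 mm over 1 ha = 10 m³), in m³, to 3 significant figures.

ET₀ = 0.60 × 4.4 = 2.6400 mm/d
ETc = Kc × ET₀ = 0.71 × 2.6400 = 1.8744 mm/d
Crop demand D = ETc × 14 d = 1.8744 × 14 = 26.242 mm
D − Pe = 26.242 − 1.4 = 24.842 mm
Volume = 24.842 mm × 217.3 ha × 10 = 53981.7 m³

54000 m³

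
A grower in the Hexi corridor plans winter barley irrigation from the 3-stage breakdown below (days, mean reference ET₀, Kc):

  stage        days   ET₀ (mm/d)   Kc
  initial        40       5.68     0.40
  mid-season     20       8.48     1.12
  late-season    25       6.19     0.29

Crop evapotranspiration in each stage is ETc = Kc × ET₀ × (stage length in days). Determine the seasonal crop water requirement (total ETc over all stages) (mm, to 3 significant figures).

326 mm

initial: 0.40 × 5.68 × 40 = 90.88 mm
mid-season: 1.12 × 8.48 × 20 = 189.95 mm
late-season: 0.29 × 6.19 × 25 = 44.88 mm
Seasonal total = 325.71 mm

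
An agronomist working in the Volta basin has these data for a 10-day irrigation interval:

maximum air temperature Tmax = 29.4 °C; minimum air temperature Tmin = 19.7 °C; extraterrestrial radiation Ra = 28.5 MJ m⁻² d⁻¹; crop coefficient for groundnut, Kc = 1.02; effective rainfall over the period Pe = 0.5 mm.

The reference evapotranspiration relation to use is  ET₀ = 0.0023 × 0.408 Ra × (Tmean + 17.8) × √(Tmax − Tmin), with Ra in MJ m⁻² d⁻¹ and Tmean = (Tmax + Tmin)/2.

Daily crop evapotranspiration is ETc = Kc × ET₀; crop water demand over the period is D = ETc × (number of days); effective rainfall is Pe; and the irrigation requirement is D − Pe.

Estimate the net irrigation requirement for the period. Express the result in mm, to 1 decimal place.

Tmean = (29.4 + 19.7)/2 = 24.55 °C
0.408 Ra = 0.408 × 28.5 = 11.6280 mm/d equivalent
ET₀ = 0.0023 × 11.6280 × (24.55 + 17.8) × √9.7 = 0.0023 × 11.6280 × 42.35 × 3.1145 = 3.5276 mm/d
ETc = Kc × ET₀ = 1.02 × 3.5276 = 3.5982 mm/d
Crop demand D = ETc × 10 d = 3.5982 × 10 = 35.982 mm
D − Pe = 35.982 − 0.5 = 35.482 mm

35.5 mm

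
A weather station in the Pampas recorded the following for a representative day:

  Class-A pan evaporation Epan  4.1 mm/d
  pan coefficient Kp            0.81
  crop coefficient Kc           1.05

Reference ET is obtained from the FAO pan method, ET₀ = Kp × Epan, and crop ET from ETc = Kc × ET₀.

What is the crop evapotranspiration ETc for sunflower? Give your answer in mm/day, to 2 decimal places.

3.49 mm/day

ET₀ = 0.81 × 4.1 = 3.3210 mm/d
ETc = Kc × ET₀ = 1.05 × 3.3210 = 3.4871 mm/d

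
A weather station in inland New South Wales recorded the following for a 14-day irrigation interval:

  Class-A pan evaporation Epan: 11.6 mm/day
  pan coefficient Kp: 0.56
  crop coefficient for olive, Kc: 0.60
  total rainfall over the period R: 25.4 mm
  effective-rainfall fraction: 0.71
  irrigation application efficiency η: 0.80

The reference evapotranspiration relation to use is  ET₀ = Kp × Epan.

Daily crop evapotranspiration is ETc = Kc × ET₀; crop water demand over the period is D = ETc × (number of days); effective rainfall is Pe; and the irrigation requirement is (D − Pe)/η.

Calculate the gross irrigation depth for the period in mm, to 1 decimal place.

ET₀ = 0.56 × 11.6 = 6.4960 mm/d
ETc = Kc × ET₀ = 0.60 × 6.4960 = 3.8976 mm/d
Crop demand D = ETc × 14 d = 3.8976 × 14 = 54.566 mm
Pe = 0.71 × 25.4 = 18.034 mm
D − Pe = 54.566 − 18.034 = 36.532 mm
Gross irrigation = 36.532 / 0.80 = 45.665 mm

45.7 mm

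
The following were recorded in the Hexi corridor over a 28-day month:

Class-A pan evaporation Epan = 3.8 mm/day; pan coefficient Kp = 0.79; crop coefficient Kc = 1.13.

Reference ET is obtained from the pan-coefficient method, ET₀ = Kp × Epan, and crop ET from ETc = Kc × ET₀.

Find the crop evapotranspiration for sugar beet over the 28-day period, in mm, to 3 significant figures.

ET₀ = 0.79 × 3.8 = 3.0020 mm/d
ETc = Kc × ET₀ = 1.13 × 3.0020 = 3.3923 mm/d
Over 28 days: 3.3923 × 28 = 94.984 mm

95.0 mm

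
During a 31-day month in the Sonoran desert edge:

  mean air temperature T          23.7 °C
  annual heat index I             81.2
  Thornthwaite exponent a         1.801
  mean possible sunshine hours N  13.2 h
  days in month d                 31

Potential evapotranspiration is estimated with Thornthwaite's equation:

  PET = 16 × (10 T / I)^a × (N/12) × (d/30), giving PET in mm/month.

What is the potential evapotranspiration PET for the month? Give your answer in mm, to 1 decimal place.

10T/I = 10 × 23.7 / 81.2 = 2.9187
(10T/I)^a = 2.9187^1.801 = 6.8835
Uncorrected PET = 16 × 6.8835 = 110.136 mm
Correction = (N/12)(d/30) = (13.2/12)(31/30) = 1.1367
PET = 110.136 × 1.1367 = 125.192 mm/month

125.2 mm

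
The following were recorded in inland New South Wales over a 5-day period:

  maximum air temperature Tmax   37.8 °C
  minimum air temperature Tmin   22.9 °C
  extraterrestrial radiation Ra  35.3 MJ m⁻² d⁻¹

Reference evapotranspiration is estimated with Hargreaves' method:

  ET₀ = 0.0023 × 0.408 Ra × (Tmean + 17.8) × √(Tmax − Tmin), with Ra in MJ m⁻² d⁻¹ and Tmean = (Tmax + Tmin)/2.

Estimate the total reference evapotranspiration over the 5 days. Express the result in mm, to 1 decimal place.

Tmean = (37.8 + 22.9)/2 = 30.35 °C
0.408 Ra = 0.408 × 35.3 = 14.4024 mm/d equivalent
ET₀ = 0.0023 × 14.4024 × (30.35 + 17.8) × √14.9 = 0.0023 × 14.4024 × 48.15 × 3.8601 = 6.1568 mm/d
Over 5 days: 6.1568 × 5 = 30.784 mm

30.8 mm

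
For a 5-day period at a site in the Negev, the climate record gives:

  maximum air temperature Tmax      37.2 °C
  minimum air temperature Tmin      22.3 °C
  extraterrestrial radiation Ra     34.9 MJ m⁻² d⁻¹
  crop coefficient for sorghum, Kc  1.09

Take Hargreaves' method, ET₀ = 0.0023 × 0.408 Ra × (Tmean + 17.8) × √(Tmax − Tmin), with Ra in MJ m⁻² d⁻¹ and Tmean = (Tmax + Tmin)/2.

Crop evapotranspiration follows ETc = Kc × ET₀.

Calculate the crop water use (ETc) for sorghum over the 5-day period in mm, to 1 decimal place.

Tmean = (37.2 + 22.3)/2 = 29.75 °C
0.408 Ra = 0.408 × 34.9 = 14.2392 mm/d equivalent
ET₀ = 0.0023 × 14.2392 × (29.75 + 17.8) × √14.9 = 0.0023 × 14.2392 × 47.55 × 3.8601 = 6.0112 mm/d
ETc = Kc × ET₀ = 1.09 × 6.0112 = 6.5522 mm/d
Over 5 days: 6.5522 × 5 = 32.761 mm

32.8 mm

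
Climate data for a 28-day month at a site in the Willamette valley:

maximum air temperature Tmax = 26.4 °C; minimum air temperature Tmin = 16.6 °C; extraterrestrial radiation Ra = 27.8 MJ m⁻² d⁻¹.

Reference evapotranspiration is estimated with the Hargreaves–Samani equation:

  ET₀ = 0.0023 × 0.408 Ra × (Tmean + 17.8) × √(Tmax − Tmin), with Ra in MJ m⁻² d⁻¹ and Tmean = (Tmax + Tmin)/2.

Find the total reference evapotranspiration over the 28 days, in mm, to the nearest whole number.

Tmean = (26.4 + 16.6)/2 = 21.50 °C
0.408 Ra = 0.408 × 27.8 = 11.3424 mm/d equivalent
ET₀ = 0.0023 × 11.3424 × (21.50 + 17.8) × √9.8 = 0.0023 × 11.3424 × 39.30 × 3.1305 = 3.2095 mm/d
Over 28 days: 3.2095 × 28 = 89.866 mm

90 mm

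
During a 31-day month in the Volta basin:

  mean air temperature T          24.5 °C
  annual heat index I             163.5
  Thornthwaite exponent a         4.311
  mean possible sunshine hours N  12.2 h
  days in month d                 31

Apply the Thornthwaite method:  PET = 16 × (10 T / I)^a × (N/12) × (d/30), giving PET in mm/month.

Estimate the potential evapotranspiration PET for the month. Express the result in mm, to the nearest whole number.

96 mm

10T/I = 10 × 24.5 / 163.5 = 1.4985
(10T/I)^a = 1.4985^4.311 = 5.7182
Uncorrected PET = 16 × 5.7182 = 91.491 mm
Correction = (N/12)(d/30) = (12.2/12)(31/30) = 1.0506
PET = 91.491 × 1.0506 = 96.120 mm/month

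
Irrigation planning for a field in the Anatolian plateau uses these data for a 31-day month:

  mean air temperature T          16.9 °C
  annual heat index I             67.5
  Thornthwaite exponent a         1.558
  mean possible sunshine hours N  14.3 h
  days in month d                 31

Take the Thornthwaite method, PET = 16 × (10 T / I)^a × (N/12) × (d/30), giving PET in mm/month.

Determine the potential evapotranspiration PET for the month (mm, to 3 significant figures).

10T/I = 10 × 16.9 / 67.5 = 2.5037
(10T/I)^a = 2.5037^1.558 = 4.1782
Uncorrected PET = 16 × 4.1782 = 66.851 mm
Correction = (N/12)(d/30) = (14.3/12)(31/30) = 1.2314
PET = 66.851 × 1.2314 = 82.320 mm/month

82.3 mm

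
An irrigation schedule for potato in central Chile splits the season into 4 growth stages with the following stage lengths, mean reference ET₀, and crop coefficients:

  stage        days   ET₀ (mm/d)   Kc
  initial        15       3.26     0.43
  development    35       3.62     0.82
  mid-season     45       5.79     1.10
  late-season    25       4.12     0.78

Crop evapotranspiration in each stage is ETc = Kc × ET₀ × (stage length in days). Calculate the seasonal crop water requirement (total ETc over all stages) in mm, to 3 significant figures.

initial: 0.43 × 3.26 × 15 = 21.03 mm
development: 0.82 × 3.62 × 35 = 103.89 mm
mid-season: 1.10 × 5.79 × 45 = 286.61 mm
late-season: 0.78 × 4.12 × 25 = 80.34 mm
Seasonal total = 491.87 mm

492 mm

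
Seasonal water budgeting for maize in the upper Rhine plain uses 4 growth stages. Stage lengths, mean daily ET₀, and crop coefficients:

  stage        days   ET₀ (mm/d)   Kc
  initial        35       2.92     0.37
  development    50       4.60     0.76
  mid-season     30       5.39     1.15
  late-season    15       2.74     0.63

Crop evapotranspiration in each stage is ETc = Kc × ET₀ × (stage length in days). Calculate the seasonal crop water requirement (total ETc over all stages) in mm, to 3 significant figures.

initial: 0.37 × 2.92 × 35 = 37.81 mm
development: 0.76 × 4.60 × 50 = 174.80 mm
mid-season: 1.15 × 5.39 × 30 = 185.96 mm
late-season: 0.63 × 2.74 × 15 = 25.89 mm
Seasonal total = 424.46 mm

424 mm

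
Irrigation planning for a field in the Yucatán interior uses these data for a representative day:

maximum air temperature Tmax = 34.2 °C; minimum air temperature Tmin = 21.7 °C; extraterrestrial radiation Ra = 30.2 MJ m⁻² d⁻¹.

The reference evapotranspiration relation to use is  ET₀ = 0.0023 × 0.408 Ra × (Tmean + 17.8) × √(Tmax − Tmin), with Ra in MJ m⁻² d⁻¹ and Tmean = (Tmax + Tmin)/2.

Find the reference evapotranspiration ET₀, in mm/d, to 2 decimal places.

4.58 mm/d

Tmean = (34.2 + 21.7)/2 = 27.95 °C
0.408 Ra = 0.408 × 30.2 = 12.3216 mm/d equivalent
ET₀ = 0.0023 × 12.3216 × (27.95 + 17.8) × √12.5 = 0.0023 × 12.3216 × 45.75 × 3.5355 = 4.5839 mm/d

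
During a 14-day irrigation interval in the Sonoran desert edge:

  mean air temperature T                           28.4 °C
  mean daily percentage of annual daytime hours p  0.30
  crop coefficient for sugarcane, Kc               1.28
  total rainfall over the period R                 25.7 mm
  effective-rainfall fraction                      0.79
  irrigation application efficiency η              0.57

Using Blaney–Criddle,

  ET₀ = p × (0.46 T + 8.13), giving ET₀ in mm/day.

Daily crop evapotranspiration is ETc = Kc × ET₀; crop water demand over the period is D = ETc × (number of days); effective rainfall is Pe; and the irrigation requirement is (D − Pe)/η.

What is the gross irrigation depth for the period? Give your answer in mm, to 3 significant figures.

164 mm

ET₀ = 0.30 × (0.46 × 28.4 + 8.13) = 0.30 × 21.194 = 6.3582 mm/d
ETc = Kc × ET₀ = 1.28 × 6.3582 = 8.1385 mm/d
Crop demand D = ETc × 14 d = 8.1385 × 14 = 113.939 mm
Pe = 0.79 × 25.7 = 20.303 mm
D − Pe = 113.939 − 20.303 = 93.636 mm
Gross irrigation = 93.636 / 0.57 = 164.274 mm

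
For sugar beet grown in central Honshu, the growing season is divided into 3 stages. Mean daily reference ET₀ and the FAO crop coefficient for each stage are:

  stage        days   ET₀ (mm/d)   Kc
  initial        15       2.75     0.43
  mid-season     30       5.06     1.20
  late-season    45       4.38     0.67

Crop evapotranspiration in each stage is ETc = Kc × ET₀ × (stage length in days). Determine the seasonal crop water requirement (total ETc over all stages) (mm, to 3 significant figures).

332 mm

initial: 0.43 × 2.75 × 15 = 17.74 mm
mid-season: 1.20 × 5.06 × 30 = 182.16 mm
late-season: 0.67 × 4.38 × 45 = 132.06 mm
Seasonal total = 331.96 mm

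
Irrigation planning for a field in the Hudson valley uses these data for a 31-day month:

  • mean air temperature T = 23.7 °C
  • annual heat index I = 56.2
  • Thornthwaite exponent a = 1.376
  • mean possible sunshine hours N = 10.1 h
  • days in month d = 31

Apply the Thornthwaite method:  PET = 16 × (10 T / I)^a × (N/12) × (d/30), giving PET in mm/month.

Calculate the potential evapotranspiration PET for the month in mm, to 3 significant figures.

10T/I = 10 × 23.7 / 56.2 = 4.2171
(10T/I)^a = 4.2171^1.376 = 7.2447
Uncorrected PET = 16 × 7.2447 = 115.915 mm
Correction = (N/12)(d/30) = (10.1/12)(31/30) = 0.8697
PET = 115.915 × 0.8697 = 100.811 mm/month

101 mm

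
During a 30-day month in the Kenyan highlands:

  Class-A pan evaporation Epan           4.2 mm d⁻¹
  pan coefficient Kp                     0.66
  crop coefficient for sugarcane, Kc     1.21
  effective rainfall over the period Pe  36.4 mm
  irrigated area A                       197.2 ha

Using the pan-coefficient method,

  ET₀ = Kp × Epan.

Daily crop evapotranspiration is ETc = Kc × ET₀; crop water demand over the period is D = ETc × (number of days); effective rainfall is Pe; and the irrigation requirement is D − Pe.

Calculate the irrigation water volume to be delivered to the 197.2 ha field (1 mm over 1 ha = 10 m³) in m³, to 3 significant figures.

127000 m³

ET₀ = 0.66 × 4.2 = 2.7720 mm/d
ETc = Kc × ET₀ = 1.21 × 2.7720 = 3.3541 mm/d
Crop demand D = ETc × 30 d = 3.3541 × 30 = 100.623 mm
D − Pe = 100.623 − 36.4 = 64.223 mm
Volume = 64.223 mm × 197.2 ha × 10 = 126647.8 m³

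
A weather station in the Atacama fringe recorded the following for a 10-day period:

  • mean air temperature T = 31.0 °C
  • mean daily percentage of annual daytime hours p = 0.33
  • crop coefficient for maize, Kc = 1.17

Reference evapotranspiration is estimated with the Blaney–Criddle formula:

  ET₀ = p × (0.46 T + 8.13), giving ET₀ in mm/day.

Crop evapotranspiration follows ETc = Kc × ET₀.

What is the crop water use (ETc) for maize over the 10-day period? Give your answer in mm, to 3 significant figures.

ET₀ = 0.33 × (0.46 × 31.0 + 8.13) = 0.33 × 22.390 = 7.3887 mm/d
ETc = Kc × ET₀ = 1.17 × 7.3887 = 8.6448 mm/d
Over 10 days: 8.6448 × 10 = 86.448 mm

86.4 mm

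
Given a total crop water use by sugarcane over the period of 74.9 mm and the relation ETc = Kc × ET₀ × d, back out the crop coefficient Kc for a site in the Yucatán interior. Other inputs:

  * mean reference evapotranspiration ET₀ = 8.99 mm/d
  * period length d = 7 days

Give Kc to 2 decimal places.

ETc = Kc × ET₀ × d  ⇒  Kc = ETc / (ET₀ × d)
Kc = 74.9 / (8.99 × 7) = 74.9 / 62.93 = 1.1902

1.19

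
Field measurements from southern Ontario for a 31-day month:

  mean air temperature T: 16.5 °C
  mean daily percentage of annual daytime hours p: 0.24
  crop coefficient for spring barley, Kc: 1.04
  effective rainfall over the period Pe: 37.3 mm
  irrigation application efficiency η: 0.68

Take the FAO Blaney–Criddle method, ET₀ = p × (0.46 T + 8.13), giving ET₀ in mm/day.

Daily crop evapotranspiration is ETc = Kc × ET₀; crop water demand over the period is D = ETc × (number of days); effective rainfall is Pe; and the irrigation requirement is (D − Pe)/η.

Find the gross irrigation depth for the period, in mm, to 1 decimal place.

ET₀ = 0.24 × (0.46 × 16.5 + 8.13) = 0.24 × 15.720 = 3.7728 mm/d
ETc = Kc × ET₀ = 1.04 × 3.7728 = 3.9237 mm/d
Crop demand D = ETc × 31 d = 3.9237 × 31 = 121.635 mm
D − Pe = 121.635 − 37.3 = 84.335 mm
Gross irrigation = 84.335 / 0.68 = 124.022 mm

124.0 mm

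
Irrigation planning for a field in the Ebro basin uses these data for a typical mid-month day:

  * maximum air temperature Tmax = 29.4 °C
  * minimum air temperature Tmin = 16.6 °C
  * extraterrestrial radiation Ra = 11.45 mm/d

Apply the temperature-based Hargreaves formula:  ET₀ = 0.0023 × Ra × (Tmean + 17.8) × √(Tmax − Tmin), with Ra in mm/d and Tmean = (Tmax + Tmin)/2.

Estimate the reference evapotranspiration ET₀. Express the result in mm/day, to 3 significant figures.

Tmean = (29.4 + 16.6)/2 = 23.00 °C
ET₀ = 0.0023 × 11.45 × (23.00 + 17.8) × √12.8 = 0.0023 × 11.45 × 40.80 × 3.5777 = 3.8441 mm/d

3.84 mm/day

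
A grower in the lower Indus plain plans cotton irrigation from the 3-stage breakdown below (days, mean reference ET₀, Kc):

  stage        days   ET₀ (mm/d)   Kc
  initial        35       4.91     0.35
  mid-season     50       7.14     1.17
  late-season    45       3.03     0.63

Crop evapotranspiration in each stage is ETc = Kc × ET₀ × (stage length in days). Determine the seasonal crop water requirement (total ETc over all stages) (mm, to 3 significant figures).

initial: 0.35 × 4.91 × 35 = 60.15 mm
mid-season: 1.17 × 7.14 × 50 = 417.69 mm
late-season: 0.63 × 3.03 × 45 = 85.90 mm
Seasonal total = 563.74 mm

564 mm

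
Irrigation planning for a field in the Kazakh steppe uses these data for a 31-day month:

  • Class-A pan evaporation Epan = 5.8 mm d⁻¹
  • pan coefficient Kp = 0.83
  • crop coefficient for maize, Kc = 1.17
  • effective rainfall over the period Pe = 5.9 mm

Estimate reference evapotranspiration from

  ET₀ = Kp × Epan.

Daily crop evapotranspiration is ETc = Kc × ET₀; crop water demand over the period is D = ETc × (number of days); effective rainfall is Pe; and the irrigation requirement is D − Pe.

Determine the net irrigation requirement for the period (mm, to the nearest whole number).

ET₀ = 0.83 × 5.8 = 4.8140 mm/d
ETc = Kc × ET₀ = 1.17 × 4.8140 = 5.6324 mm/d
Crop demand D = ETc × 31 d = 5.6324 × 31 = 174.604 mm
D − Pe = 174.604 − 5.9 = 168.704 mm

169 mm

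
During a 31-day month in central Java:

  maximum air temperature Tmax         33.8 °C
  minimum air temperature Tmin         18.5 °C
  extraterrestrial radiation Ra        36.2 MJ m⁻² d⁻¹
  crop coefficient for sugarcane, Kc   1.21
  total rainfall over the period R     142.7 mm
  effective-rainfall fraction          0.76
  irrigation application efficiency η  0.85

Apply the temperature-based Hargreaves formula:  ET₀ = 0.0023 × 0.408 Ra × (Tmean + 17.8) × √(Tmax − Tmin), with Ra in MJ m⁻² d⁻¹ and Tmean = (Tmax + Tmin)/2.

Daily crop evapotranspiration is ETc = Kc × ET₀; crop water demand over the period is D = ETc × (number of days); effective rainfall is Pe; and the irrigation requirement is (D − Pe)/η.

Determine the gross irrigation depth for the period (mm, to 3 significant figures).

Tmean = (33.8 + 18.5)/2 = 26.15 °C
0.408 Ra = 0.408 × 36.2 = 14.7696 mm/d equivalent
ET₀ = 0.0023 × 14.7696 × (26.15 + 17.8) × √15.3 = 0.0023 × 14.7696 × 43.95 × 3.9115 = 5.8398 mm/d
ETc = Kc × ET₀ = 1.21 × 5.8398 = 7.0662 mm/d
Crop demand D = ETc × 31 d = 7.0662 × 31 = 219.052 mm
Pe = 0.76 × 142.7 = 108.452 mm
D − Pe = 219.052 − 108.452 = 110.600 mm
Gross irrigation = 110.600 / 0.85 = 130.118 mm

130 mm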